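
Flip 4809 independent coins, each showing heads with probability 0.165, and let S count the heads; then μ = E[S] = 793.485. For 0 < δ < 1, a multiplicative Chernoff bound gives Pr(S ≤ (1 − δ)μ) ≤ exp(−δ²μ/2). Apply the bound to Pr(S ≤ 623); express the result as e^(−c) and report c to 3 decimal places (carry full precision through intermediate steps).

Write 623 = (1 − δ)μ, so δ = 1 − 623/793.485 = 0.214856…
Then the exponent is δ²μ/2 = (μ − 623)²/(2μ) = 18.314861.

18.315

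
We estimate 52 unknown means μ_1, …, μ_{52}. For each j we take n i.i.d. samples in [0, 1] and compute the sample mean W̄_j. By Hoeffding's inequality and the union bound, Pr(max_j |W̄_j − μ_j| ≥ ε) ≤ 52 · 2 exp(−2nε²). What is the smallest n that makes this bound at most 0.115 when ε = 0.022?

Need 2·52·exp(−2nε²) ≤ 0.115, i.e. exp(−2nε²) ≤ 0.115/104.
So 2nε² ≥ ln(104/0.115) = 6.807214.
Hence n ≥ 6.807214/(2·0.022²) = 7032.246.
The smallest integer n is 7033.

7033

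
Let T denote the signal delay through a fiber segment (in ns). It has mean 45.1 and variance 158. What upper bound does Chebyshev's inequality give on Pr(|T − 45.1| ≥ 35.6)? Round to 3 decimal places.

0.125

Chebyshev: Pr(|T − μ| ≥ t) ≤ Var(T)/t².
Bound = 158 / 1267.36 = 0.1247.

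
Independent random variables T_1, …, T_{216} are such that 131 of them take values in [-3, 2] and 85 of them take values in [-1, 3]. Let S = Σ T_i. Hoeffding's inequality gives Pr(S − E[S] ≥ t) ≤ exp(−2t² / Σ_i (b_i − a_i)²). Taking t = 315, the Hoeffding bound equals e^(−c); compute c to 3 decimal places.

Σ(b_i − a_i)² = 131·5² + 85·4² = 4635.
c = 2t² / 4635 = 2·315² / 4635 = 42.8155.

42.816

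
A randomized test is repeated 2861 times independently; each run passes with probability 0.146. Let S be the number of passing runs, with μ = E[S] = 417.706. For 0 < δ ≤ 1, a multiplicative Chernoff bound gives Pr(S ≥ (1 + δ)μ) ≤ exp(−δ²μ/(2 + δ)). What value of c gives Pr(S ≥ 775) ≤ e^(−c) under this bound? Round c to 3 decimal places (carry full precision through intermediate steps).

Write 775 = (1 + δ)μ, so δ = 775/417.706 − 1 = 0.855372…
Then the exponent is δ²μ/(2 + δ) = (775 − μ)² / (μ·(2 + δ)) = 107.033085.

107.033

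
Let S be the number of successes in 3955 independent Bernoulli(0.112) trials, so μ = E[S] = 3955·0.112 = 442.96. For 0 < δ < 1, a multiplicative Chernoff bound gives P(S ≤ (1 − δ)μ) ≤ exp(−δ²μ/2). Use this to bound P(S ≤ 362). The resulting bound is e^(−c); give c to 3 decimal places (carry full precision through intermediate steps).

7.399

Write 362 = (1 − δ)μ, so δ = 1 − 362/442.96 = 0.1827705…
Then the exponent is δ²μ/2 = (μ − 362)²/(2μ) = 7.398548.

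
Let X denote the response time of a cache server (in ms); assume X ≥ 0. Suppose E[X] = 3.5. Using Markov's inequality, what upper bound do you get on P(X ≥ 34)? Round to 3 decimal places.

0.103

Markov's inequality: for a non-negative random variable, P(X ≥ a) ≤ E[X]/a.
Here E[X] = 3.5 and a = 34, so the bound is 3.5/34 = 0.1029.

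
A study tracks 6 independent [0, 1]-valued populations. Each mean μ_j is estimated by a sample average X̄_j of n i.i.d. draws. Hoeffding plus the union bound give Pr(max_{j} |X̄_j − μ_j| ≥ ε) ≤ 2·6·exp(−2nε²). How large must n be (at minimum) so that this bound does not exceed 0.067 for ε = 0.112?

Need 2·6·exp(−2nε²) ≤ 0.067, i.e. exp(−2nε²) ≤ 0.067/12.
So 2nε² ≥ ln(12/0.067) = 5.187969.
Hence n ≥ 5.187969/(2·0.112²) = 206.791.
The smallest integer n is 207.

207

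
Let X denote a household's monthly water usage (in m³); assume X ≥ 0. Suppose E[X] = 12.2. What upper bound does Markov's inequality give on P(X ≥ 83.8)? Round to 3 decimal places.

Markov's inequality: for a non-negative random variable, P(X ≥ a) ≤ E[X]/a.
Here E[X] = 12.2 and a = 83.8, so the bound is 12.2/83.8 = 0.1456.

0.146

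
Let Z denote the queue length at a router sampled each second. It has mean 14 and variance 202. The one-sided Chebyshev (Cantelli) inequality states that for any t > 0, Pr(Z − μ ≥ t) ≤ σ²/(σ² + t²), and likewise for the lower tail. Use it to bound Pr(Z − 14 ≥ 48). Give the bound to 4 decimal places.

0.0806

Here σ² = 202 and t = 48, so σ² + t² = 2506.
Cantelli's bound: 202/2506 = 0.0806.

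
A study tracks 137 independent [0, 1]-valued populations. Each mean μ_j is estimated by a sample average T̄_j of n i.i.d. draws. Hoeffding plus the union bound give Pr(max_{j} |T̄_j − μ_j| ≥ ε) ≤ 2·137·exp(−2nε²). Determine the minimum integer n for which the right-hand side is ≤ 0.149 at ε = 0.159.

149

Need 2·137·exp(−2nε²) ≤ 0.149, i.e. exp(−2nε²) ≤ 0.149/274.
So 2nε² ≥ ln(274/0.149) = 7.516937.
Hence n ≥ 7.516937/(2·0.159²) = 148.668.
The smallest integer n is 149.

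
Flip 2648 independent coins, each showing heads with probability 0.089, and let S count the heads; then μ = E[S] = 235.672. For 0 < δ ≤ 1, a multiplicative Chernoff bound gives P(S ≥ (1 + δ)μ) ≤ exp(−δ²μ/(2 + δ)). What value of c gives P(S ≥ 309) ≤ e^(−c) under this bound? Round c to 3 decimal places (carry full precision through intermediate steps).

Write 309 = (1 + δ)μ, so δ = 309/235.672 − 1 = 0.3111443…
Then the exponent is δ²μ/(2 + δ) = (309 − μ)² / (μ·(2 + δ)) = 9.871988.

9.872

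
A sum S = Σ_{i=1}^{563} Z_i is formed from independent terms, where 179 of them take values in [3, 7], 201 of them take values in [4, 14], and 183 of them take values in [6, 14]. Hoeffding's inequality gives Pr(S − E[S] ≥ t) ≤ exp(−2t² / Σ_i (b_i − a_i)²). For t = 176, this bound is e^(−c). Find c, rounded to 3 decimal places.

Σ(b_i − a_i)² = 179·4² + 201·10² + 183·8² = 34676.
c = 2t² / 34676 = 2·176² / 34676 = 1.7866.

1.787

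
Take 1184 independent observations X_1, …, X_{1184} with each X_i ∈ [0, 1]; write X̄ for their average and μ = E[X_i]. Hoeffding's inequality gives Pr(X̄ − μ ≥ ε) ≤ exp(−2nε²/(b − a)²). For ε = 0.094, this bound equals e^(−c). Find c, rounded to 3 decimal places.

20.924

c = 2nε²/(b − a)² = 2·1184·0.094² / 1² = 20.9236.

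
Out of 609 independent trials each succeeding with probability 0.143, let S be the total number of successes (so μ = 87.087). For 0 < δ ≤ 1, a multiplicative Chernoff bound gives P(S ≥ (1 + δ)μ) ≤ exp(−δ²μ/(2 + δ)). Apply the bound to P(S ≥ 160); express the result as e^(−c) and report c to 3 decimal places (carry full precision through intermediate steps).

Write 160 = (1 + δ)μ, so δ = 160/87.087 − 1 = 0.8372432…
Then the exponent is δ²μ/(2 + δ) = (160 − μ)² / (μ·(2 + δ)) = 21.515926.

21.516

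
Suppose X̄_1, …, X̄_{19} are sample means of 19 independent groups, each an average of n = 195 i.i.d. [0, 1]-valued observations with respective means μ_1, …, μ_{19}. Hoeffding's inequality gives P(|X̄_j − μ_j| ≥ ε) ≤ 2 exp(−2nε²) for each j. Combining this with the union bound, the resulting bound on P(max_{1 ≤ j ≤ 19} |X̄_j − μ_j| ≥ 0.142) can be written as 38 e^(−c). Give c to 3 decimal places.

Union bound over the 19 events: P(max_{1 ≤ j ≤ 19} |X̄_j − μ_j| ≥ 0.142) ≤ 19·2·exp(−2nε²) = 38 exp(−2·195·0.142²).
So c = 2·195·0.142² = 7.8640.

7.864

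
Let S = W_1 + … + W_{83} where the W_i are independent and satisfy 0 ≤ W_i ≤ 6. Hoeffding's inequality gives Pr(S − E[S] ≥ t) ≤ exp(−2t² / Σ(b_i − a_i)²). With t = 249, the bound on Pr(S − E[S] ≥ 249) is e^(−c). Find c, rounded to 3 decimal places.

Σ(b_i − a_i)² = 83·(6)² = 2988.
c = 2t²/2988 = 2·249²/2988 = 41.5000.

41.500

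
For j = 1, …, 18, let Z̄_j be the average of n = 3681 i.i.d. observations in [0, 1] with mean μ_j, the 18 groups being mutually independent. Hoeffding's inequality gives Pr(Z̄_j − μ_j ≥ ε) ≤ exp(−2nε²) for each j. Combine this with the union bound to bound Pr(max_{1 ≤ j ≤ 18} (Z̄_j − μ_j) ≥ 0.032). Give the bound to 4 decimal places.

Per-experiment Hoeffding bound: exp(−2·3681·0.032²) = exp(−7.53869) = 0.0005321.
Union bound over 18 events: 18·0.0005321 = 0.00958.

0.0096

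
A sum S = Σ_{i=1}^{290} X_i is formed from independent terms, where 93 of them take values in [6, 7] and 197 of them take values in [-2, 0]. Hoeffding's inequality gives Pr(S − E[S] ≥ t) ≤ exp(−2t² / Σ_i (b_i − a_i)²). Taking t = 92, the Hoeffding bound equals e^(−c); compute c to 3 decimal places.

19.215

Σ(b_i − a_i)² = 93·1² + 197·2² = 881.
c = 2t² / 881 = 2·92² / 881 = 19.2145.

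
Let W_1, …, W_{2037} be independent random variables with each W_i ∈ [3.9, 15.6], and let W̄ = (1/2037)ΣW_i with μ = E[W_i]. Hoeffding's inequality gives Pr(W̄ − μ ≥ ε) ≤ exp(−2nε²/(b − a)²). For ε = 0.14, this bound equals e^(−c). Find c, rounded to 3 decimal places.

c = 2nε²/(b − a)² = 2·2037·0.14² / 11.7² = 0.5833.

0.583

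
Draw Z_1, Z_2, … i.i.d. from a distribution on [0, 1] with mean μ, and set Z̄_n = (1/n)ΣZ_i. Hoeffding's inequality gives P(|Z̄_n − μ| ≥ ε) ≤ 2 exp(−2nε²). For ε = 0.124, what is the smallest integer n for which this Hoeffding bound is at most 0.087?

102

Require 2·exp(−2nε²) ≤ 0.087, i.e. 2nε² ≥ ln(2/0.087) = 3.134994.
So n ≥ 3.134994 / (2·0.124²) = 101.944.
The smallest integer n is 102.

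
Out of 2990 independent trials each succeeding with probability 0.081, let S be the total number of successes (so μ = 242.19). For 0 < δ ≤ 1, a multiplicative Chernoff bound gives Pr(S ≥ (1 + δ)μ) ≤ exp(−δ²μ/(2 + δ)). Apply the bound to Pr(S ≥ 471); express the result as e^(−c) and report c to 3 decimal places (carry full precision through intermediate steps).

Write 471 = (1 + δ)μ, so δ = 471/242.19 − 1 = 0.9447541…
Then the exponent is δ²μ/(2 + δ) = (471 − μ)² / (μ·(2 + δ)) = 73.408231.

73.408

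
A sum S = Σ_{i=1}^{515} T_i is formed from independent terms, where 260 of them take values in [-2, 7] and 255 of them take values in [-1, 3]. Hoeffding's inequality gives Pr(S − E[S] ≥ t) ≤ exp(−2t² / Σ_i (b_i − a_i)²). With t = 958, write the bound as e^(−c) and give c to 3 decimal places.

73.012

Σ(b_i − a_i)² = 260·9² + 255·4² = 25140.
c = 2t² / 25140 = 2·958² / 25140 = 73.0123.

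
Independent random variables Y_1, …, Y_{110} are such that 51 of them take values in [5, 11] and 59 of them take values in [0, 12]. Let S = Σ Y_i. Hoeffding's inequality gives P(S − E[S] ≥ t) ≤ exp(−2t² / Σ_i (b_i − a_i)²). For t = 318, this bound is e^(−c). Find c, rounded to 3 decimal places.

Σ(b_i − a_i)² = 51·6² + 59·12² = 10332.
c = 2t² / 10332 = 2·318² / 10332 = 19.5749.

19.575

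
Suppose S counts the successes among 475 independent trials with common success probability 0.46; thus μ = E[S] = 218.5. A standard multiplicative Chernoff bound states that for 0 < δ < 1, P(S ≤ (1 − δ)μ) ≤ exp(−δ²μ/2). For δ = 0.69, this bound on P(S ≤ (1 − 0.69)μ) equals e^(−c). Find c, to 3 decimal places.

c = δ²μ/2 = 0.69²·218.5/2 = 52.0139.

52.014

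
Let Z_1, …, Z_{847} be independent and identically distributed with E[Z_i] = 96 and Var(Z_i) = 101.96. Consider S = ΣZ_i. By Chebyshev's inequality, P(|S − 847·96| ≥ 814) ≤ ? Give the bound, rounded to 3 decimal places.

Var(S) = n·Var(Z_i) = 847·101.96 = 86360.12.
Chebyshev: P(|S − 847·96| ≥ 814) ≤ Var(S)/814² = 86360.12/662596 = 0.1303.

0.130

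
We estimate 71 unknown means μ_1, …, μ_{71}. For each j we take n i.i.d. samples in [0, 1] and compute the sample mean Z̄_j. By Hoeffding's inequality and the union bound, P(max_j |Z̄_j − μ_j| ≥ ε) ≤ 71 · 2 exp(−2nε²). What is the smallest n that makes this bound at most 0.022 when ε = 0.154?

Need 2·71·exp(−2nε²) ≤ 0.022, i.e. exp(−2nε²) ≤ 0.022/142.
So 2nε² ≥ ln(142/0.022) = 8.772540.
Hence n ≥ 8.772540/(2·0.154²) = 184.950.
The smallest integer n is 185.

185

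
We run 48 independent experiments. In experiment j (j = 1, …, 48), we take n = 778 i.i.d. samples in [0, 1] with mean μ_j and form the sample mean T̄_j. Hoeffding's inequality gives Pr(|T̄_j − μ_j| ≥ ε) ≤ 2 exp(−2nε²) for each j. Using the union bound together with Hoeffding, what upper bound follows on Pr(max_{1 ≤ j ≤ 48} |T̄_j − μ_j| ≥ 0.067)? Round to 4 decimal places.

0.0889

Per-experiment Hoeffding bound: 2·exp(−2·778·0.067²) = 2·exp(−6.98488) = 0.0018515.
Union bound over 48 events: 48·0.0018515 = 0.08887.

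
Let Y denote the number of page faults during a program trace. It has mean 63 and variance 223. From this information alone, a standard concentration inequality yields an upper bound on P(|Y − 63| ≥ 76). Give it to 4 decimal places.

Mean and variance are known, so Chebyshev's inequality applies.
Chebyshev: P(|Y − μ| ≥ t) ≤ Var(Y)/t².
Bound = 223 / 5776 = 0.0386.

0.0386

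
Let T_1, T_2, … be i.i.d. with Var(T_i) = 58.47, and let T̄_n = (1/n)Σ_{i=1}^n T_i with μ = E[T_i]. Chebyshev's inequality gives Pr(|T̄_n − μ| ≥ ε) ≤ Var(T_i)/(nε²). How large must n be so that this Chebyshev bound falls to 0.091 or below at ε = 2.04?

155

Require 58.47/(n·2.04²) ≤ 0.091, i.e. n ≥ 58.47/(0.091·2.04²) = 154.394.
The smallest integer n is 155.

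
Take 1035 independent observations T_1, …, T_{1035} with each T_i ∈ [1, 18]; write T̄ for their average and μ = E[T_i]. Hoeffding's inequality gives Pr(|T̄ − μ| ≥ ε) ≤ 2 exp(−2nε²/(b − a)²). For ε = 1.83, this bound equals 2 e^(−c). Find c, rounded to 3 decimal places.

23.987

c = 2nε²/(b − a)² = 2·1035·1.83² / 17² = 23.9869.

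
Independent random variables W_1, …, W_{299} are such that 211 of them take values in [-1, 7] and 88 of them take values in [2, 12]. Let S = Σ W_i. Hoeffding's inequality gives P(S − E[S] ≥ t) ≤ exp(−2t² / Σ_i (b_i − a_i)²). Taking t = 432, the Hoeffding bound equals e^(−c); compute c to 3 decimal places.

16.735

Σ(b_i − a_i)² = 211·8² + 88·10² = 22304.
c = 2t² / 22304 = 2·432² / 22304 = 16.7346.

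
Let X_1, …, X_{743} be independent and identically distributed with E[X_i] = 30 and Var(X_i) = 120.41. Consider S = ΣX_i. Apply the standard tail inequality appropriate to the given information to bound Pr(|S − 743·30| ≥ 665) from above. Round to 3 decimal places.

0.202

With mean and variance of each term known, Chebyshev's inequality bounds the deviation of the sum (or sample mean).
Var(S) = n·Var(X_i) = 743·120.41 = 89464.63.
Chebyshev: Pr(|S − 743·30| ≥ 665) ≤ Var(S)/665² = 89464.63/442225 = 0.2023.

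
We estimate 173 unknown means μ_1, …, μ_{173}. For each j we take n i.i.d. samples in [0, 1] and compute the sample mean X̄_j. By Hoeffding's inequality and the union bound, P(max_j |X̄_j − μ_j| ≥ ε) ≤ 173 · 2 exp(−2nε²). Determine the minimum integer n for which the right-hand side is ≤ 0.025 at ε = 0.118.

Need 2·173·exp(−2nε²) ≤ 0.025, i.e. exp(−2nε²) ≤ 0.025/346.
So 2nε² ≥ ln(346/0.025) = 9.535318.
Hence n ≥ 9.535318/(2·0.118²) = 342.406.
The smallest integer n is 343.

343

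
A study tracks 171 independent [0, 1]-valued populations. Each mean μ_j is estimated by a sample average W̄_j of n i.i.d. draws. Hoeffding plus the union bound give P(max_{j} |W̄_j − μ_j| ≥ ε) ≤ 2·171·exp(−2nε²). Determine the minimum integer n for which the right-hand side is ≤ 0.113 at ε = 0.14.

205

Need 2·171·exp(−2nε²) ≤ 0.113, i.e. exp(−2nε²) ≤ 0.113/342.
So 2nε² ≥ ln(342/0.113) = 8.015178.
Hence n ≥ 8.015178/(2·0.14²) = 204.469.
The smallest integer n is 205.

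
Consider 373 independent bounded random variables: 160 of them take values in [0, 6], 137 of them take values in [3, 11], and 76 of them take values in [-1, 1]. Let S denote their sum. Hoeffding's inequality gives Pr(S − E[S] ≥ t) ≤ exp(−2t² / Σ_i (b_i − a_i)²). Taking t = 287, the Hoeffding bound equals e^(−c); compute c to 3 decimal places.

Σ(b_i − a_i)² = 160·6² + 137·8² + 76·2² = 14832.
c = 2t² / 14832 = 2·287² / 14832 = 11.1069.

11.107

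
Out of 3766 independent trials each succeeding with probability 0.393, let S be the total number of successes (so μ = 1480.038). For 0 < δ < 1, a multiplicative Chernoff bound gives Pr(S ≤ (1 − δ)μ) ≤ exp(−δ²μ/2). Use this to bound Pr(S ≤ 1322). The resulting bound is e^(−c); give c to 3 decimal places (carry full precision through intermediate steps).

Write 1322 = (1 − δ)μ, so δ = 1 − 1322/1480.038 = 0.1067797…
Then the exponent is δ²μ/2 = (μ − 1322)²/(2μ) = 8.437624.

8.438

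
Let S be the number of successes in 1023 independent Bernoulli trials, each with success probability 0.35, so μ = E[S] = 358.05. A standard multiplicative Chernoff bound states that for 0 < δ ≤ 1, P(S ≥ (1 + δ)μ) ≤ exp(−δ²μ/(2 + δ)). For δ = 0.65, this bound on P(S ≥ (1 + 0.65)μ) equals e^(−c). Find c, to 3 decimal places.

57.085

c = δ²μ/(2 + δ) = 0.65²·358.05/(2 + 0.65) = 57.0853.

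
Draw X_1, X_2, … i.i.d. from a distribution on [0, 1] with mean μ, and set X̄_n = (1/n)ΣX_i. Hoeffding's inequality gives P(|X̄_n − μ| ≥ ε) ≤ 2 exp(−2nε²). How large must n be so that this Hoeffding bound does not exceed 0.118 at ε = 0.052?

Require 2·exp(−2nε²) ≤ 0.118, i.e. 2nε² ≥ ln(2/0.118) = 2.830218.
So n ≥ 2.830218 / (2·0.052²) = 523.339.
The smallest integer n is 524.

524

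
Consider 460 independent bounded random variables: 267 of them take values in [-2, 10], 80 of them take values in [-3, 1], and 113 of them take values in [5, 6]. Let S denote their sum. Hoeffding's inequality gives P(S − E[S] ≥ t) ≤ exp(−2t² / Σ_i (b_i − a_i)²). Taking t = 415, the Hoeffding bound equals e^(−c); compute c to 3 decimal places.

Σ(b_i − a_i)² = 267·12² + 80·4² + 113·1² = 39841.
c = 2t² / 39841 = 2·415² / 39841 = 8.6456.

8.646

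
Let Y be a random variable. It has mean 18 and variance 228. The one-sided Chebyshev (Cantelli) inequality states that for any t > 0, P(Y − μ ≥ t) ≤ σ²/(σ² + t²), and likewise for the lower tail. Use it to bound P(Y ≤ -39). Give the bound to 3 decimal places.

Here σ² = 228 and t = 57, so σ² + t² = 3477.
Cantelli's bound: 228/3477 = 0.0656.

0.066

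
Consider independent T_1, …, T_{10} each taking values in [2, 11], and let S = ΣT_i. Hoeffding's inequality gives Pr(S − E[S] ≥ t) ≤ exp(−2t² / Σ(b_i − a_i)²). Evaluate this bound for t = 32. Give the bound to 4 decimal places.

Σ(b_i − a_i)² = 10·(9)² = 810.
Exponent = 2·32²/810 = 2.5284.
Bound = exp(−2.5284) = 0.07979.

0.0798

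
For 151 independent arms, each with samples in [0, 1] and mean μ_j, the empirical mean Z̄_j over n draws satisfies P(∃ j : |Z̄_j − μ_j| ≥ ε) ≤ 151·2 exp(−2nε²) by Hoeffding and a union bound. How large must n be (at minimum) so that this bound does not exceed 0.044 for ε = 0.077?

Need 2·151·exp(−2nε²) ≤ 0.044, i.e. exp(−2nε²) ≤ 0.044/302.
So 2nε² ≥ ln(302/0.044) = 8.833993.
Hence n ≥ 8.833993/(2·0.077²) = 744.982.
The smallest integer n is 745.

745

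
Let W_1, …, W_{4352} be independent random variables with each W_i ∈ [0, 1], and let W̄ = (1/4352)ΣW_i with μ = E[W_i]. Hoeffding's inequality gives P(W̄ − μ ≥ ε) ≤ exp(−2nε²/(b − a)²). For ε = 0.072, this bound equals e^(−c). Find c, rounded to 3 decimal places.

45.122

c = 2nε²/(b − a)² = 2·4352·0.072² / 1² = 45.1215.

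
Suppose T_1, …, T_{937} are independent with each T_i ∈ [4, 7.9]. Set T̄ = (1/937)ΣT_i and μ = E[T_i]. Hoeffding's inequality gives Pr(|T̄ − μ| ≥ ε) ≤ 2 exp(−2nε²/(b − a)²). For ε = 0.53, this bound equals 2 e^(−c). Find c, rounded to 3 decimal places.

c = 2nε²/(b − a)² = 2·937·0.53² / 3.9² = 34.6092.

34.609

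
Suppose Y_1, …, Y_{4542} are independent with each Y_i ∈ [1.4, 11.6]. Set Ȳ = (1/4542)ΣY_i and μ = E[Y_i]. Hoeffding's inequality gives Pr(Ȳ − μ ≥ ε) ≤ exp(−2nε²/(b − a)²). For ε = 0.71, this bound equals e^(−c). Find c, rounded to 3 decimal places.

c = 2nε²/(b − a)² = 2·4542·0.71² / 10.2² = 44.0143.

44.014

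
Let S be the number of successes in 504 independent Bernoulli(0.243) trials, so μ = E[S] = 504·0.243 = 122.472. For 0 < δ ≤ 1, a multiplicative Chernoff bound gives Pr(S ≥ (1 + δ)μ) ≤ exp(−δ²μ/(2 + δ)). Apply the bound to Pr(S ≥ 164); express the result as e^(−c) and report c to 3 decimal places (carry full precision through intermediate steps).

6.020

Write 164 = (1 + δ)μ, so δ = 164/122.472 − 1 = 0.3390816…
Then the exponent is δ²μ/(2 + δ) = (164 − μ)² / (μ·(2 + δ)) = 6.020047.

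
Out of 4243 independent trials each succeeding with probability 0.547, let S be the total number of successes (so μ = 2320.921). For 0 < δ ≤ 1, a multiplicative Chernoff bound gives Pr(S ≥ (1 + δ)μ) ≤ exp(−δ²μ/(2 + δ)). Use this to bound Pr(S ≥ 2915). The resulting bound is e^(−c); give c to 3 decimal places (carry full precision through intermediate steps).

Write 2915 = (1 + δ)μ, so δ = 2915/2320.921 − 1 = 0.2559669…
Then the exponent is δ²μ/(2 + δ) = (2915 − μ)² / (μ·(2 + δ)) = 67.405497.

67.405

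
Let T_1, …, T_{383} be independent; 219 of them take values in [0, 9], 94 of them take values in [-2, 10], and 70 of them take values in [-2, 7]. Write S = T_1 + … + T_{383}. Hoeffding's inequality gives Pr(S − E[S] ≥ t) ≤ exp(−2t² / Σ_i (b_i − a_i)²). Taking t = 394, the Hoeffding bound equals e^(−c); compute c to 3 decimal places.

8.404

Σ(b_i − a_i)² = 219·9² + 94·12² + 70·9² = 36945.
c = 2t² / 36945 = 2·394² / 36945 = 8.4036.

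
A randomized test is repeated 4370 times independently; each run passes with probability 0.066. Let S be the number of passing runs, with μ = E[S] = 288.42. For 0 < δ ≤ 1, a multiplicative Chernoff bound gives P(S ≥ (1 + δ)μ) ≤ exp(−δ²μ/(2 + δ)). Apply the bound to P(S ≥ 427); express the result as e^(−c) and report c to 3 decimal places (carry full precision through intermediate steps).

26.844

Write 427 = (1 + δ)μ, so δ = 427/288.42 − 1 = 0.4804799…
Then the exponent is δ²μ/(2 + δ) = (427 − μ)² / (μ·(2 + δ)) = 26.843555.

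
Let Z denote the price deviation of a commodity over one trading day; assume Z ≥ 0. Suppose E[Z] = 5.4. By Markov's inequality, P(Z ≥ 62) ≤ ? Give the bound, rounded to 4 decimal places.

0.0871

Markov's inequality: for a non-negative random variable, P(Z ≥ a) ≤ E[Z]/a.
Here E[Z] = 5.4 and a = 62, so the bound is 5.4/62 = 0.0871.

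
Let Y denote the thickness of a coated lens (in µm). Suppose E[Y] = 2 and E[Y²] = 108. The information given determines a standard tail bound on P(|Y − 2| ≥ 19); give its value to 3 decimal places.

The first two moments determine the variance, so Chebyshev's inequality is the sharpest standard bound available.
Var(Y) = E[Y²] − (E[Y])² = 108 − 4 = 104.
Chebyshev's inequality: P(|Y − μ| ≥ t) ≤ Var(Y)/t² = 104/361 = 0.2881.

0.288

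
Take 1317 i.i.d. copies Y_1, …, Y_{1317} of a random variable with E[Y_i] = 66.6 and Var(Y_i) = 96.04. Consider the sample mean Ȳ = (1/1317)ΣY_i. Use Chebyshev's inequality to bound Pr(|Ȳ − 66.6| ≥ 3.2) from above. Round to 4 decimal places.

0.0071

Var(Ȳ) = Var(Y_i)/n = 96.04/1317 = 0.072923.
Chebyshev: Pr(|Ȳ − 66.6| ≥ 3.2) ≤ Var(Ȳ)/(3.2)² = 96.04/(1317·3.2²) = 0.0071.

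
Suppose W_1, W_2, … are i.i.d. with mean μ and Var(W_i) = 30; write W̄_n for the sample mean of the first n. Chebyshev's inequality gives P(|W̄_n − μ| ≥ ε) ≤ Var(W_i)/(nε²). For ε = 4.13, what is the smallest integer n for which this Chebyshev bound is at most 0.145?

13

Require 30/(n·4.13²) ≤ 0.145, i.e. n ≥ 30/(0.145·4.13²) = 12.130.
The smallest integer n is 13.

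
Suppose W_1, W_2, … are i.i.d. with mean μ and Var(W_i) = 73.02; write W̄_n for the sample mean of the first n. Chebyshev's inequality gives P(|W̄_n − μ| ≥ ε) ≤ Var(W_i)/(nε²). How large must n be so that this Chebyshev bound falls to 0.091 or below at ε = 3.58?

Require 73.02/(n·3.58²) ≤ 0.091, i.e. n ≥ 73.02/(0.091·3.58²) = 62.609.
The smallest integer n is 63.

63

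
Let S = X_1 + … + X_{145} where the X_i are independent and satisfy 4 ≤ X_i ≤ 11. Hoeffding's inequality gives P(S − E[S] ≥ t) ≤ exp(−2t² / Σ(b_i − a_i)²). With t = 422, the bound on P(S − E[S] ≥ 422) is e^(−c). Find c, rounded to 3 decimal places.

Σ(b_i − a_i)² = 145·(7)² = 7105.
c = 2t²/7105 = 2·422²/7105 = 50.1292.

50.129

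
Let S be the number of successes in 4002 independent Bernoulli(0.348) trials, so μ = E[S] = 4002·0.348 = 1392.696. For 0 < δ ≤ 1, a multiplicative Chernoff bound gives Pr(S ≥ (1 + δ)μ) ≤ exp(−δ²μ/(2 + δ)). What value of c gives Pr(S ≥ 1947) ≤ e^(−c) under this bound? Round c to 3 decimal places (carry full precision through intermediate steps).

Write 1947 = (1 + δ)μ, so δ = 1947/1392.696 − 1 = 0.3980079…
Then the exponent is δ²μ/(2 + δ) = (1947 − μ)² / (μ·(2 + δ)) = 92.000267.

92.000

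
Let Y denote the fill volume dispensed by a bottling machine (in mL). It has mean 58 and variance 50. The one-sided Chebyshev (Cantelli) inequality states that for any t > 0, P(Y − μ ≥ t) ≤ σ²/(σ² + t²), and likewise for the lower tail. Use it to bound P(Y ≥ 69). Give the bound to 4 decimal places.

Here σ² = 50 and t = 11, so σ² + t² = 171.
Cantelli's bound: 50/171 = 0.2924.

0.2924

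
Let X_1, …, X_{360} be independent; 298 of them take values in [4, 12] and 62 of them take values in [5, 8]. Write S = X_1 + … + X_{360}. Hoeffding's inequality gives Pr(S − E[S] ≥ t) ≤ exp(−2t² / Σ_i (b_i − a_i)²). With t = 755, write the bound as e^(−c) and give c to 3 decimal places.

58.077

Σ(b_i − a_i)² = 298·8² + 62·3² = 19630.
c = 2t² / 19630 = 2·755² / 19630 = 58.0769.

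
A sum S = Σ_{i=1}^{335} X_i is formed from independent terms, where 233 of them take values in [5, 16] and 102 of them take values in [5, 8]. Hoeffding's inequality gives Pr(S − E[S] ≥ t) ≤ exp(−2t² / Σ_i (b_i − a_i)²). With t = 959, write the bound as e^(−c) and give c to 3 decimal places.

Σ(b_i − a_i)² = 233·11² + 102·3² = 29111.
c = 2t² / 29111 = 2·959² / 29111 = 63.1844.

63.184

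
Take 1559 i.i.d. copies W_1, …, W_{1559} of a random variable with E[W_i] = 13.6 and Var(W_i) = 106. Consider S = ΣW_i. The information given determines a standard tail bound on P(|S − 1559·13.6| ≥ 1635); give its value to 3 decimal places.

0.062

With mean and variance of each term known, Chebyshev's inequality bounds the deviation of the sum (or sample mean).
Var(S) = n·Var(W_i) = 1559·106 = 165254.
Chebyshev: P(|S − 1559·13.6| ≥ 1635) ≤ Var(S)/1635² = 165254/2673225 = 0.0618.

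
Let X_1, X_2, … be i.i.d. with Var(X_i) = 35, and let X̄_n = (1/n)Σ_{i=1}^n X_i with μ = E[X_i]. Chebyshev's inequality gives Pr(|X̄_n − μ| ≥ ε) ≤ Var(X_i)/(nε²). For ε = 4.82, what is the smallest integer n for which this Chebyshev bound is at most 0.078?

20

Require 35/(n·4.82²) ≤ 0.078, i.e. n ≥ 35/(0.078·4.82²) = 19.314.
The smallest integer n is 20.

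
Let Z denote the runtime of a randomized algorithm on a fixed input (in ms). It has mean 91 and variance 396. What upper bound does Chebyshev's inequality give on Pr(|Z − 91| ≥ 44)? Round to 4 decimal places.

Chebyshev: Pr(|Z − μ| ≥ t) ≤ Var(Z)/t².
Bound = 396 / 1936 = 0.2045.

0.2045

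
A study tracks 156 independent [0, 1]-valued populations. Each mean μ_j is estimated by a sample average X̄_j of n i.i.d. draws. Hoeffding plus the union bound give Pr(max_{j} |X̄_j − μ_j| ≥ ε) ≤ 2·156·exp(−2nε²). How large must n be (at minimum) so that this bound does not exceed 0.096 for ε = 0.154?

Need 2·156·exp(−2nε²) ≤ 0.096, i.e. exp(−2nε²) ≤ 0.096/312.
So 2nε² ≥ ln(312/0.096) = 8.086410.
Hence n ≥ 8.086410/(2·0.154²) = 170.484.
The smallest integer n is 171.

171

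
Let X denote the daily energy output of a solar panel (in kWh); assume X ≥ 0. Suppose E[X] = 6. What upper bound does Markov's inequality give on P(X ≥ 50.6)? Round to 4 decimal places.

0.1186

Markov's inequality: for a non-negative random variable, P(X ≥ a) ≤ E[X]/a.
Here E[X] = 6 and a = 50.6, so the bound is 6/50.6 = 0.1186.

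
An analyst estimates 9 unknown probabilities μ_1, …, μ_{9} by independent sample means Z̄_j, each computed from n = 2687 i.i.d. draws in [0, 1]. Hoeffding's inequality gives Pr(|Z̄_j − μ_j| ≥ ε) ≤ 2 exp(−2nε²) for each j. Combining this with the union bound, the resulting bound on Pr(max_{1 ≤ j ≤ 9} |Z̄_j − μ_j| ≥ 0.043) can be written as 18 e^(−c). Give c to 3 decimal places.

9.937

Union bound over the 9 events: Pr(max_{1 ≤ j ≤ 9} |Z̄_j − μ_j| ≥ 0.043) ≤ 9·2·exp(−2nε²) = 18 exp(−2·2687·0.043²).
So c = 2·2687·0.043² = 9.9365.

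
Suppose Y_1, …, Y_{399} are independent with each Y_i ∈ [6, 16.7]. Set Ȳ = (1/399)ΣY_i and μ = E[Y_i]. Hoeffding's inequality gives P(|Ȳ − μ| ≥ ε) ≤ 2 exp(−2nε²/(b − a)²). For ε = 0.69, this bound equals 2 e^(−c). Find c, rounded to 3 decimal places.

c = 2nε²/(b − a)² = 2·399·0.69² / 10.7² = 3.3184.

3.318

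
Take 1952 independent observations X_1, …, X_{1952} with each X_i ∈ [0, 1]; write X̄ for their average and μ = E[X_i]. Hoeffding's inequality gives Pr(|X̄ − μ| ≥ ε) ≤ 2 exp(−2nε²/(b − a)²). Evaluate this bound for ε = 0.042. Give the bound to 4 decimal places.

Exponent: 2nε²/(b − a)² = 2·1952·0.042² / 1² = 6.88666.
Bound = 2·exp(−6.88666) = 0.00204.

0.0020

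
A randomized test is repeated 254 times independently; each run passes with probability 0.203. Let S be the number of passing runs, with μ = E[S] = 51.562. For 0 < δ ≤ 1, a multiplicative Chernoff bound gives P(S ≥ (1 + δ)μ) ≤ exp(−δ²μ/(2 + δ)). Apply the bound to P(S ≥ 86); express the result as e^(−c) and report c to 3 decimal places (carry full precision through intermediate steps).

Write 86 = (1 + δ)μ, so δ = 86/51.562 − 1 = 0.667895…
Then the exponent is δ²μ/(2 + δ) = (86 − μ)² / (μ·(2 + δ)) = 8.621391.

8.621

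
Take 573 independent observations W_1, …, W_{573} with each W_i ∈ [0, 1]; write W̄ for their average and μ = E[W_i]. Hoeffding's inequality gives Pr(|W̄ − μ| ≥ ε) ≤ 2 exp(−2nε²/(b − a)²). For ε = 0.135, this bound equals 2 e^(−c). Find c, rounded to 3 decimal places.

c = 2nε²/(b − a)² = 2·573·0.135² / 1² = 20.8859.

20.886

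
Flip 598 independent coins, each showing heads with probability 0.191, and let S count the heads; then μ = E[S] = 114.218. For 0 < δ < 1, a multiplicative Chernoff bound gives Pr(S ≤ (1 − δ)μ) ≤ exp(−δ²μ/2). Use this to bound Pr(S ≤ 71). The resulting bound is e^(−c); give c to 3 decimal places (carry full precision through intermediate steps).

Write 71 = (1 − δ)μ, so δ = 1 − 71/114.218 = 0.3783817…
Then the exponent is δ²μ/2 = (μ − 71)²/(2μ) = 8.176450.

8.176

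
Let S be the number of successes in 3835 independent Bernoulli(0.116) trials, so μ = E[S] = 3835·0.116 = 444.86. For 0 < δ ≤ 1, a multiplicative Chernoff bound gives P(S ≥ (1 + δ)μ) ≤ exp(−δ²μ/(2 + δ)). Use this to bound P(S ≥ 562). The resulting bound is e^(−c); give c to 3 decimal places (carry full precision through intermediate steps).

13.628

Write 562 = (1 + δ)μ, so δ = 562/444.86 − 1 = 0.2633188…
Then the exponent is δ²μ/(2 + δ) = (562 − μ)² / (μ·(2 + δ)) = 13.628290.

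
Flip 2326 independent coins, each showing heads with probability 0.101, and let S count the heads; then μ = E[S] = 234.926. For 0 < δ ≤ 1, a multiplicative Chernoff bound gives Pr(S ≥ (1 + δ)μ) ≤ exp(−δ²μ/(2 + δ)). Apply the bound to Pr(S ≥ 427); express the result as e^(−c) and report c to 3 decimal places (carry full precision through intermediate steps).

Write 427 = (1 + δ)μ, so δ = 427/234.926 − 1 = 0.8175936…
Then the exponent is δ²μ/(2 + δ) = (427 − μ)² / (μ·(2 + δ)) = 55.734964.

55.735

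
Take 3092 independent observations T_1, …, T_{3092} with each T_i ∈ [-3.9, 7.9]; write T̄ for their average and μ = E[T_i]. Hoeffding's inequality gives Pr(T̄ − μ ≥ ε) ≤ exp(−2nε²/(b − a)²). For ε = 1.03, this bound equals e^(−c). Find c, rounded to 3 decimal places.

c = 2nε²/(b − a)² = 2·3092·1.03² / 11.8² = 47.1172.

47.117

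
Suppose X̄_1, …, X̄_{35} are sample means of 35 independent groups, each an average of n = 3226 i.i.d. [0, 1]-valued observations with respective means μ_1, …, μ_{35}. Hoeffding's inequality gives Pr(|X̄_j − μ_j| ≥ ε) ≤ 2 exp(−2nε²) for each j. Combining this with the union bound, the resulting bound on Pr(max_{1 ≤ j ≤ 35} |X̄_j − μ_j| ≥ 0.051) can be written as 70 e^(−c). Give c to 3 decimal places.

Union bound over the 35 events: Pr(max_{1 ≤ j ≤ 35} |X̄_j − μ_j| ≥ 0.051) ≤ 35·2·exp(−2nε²) = 70 exp(−2·3226·0.051²).
So c = 2·3226·0.051² = 16.7817.

16.782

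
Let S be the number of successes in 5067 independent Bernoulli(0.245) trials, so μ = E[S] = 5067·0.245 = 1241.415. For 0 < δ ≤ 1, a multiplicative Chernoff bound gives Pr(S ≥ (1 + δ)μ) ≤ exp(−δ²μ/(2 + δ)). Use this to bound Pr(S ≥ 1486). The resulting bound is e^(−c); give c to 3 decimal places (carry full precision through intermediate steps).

21.934

Write 1486 = (1 + δ)μ, so δ = 1486/1241.415 − 1 = 0.1970211…
Then the exponent is δ²μ/(2 + δ) = (1486 − μ)² / (μ·(2 + δ)) = 21.933524.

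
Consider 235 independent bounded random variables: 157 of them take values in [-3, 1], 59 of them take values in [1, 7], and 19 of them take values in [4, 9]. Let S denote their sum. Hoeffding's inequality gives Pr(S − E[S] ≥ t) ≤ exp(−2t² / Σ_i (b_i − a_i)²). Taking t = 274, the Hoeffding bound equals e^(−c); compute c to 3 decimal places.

29.378

Σ(b_i − a_i)² = 157·4² + 59·6² + 19·5² = 5111.
c = 2t² / 5111 = 2·274² / 5111 = 29.3782.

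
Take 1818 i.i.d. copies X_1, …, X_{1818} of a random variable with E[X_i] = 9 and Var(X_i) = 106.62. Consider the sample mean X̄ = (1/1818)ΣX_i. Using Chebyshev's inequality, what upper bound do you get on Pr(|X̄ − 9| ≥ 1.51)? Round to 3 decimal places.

0.026

Var(X̄) = Var(X_i)/n = 106.62/1818 = 0.058647.
Chebyshev: Pr(|X̄ − 9| ≥ 1.51) ≤ Var(X̄)/(1.51)² = 106.62/(1818·1.51²) = 0.0257.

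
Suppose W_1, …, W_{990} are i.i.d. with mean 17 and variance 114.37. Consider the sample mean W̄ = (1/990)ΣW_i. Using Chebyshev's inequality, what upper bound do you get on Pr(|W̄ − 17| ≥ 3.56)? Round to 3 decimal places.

Var(W̄) = Var(W_i)/n = 114.37/990 = 0.11553.
Chebyshev: Pr(|W̄ − 17| ≥ 3.56) ≤ Var(W̄)/(3.56)² = 114.37/(990·3.56²) = 0.0091.

0.009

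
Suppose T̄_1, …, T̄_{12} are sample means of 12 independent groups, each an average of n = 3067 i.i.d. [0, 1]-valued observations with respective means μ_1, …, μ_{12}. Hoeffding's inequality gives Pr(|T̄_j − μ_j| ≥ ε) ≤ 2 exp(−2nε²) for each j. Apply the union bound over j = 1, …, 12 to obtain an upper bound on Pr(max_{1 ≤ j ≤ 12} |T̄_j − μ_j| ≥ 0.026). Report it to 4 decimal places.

Per-experiment Hoeffding bound: 2·exp(−2·3067·0.026²) = 2·exp(−4.14658) = 0.031637.
Union bound over 12 events: 12·0.031637 = 0.37964.

0.3796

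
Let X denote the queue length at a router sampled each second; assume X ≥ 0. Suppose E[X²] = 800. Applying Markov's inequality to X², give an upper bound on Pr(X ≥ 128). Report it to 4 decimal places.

0.0488

Since X ≥ 0, the event {X ≥ 128} is the same as {X² ≥ 16384}.
Markov's inequality applied to X² gives Pr(X² ≥ 16384) ≤ E[X²]/16384 = 800/16384 = 0.0488.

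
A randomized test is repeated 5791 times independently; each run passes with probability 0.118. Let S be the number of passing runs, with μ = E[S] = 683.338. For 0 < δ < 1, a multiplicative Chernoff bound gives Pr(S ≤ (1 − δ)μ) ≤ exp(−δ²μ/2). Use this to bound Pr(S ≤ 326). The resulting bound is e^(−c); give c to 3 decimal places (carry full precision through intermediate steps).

93.431

Write 326 = (1 − δ)μ, so δ = 1 − 326/683.338 = 0.5229301…
Then the exponent is δ²μ/2 = (μ − 326)²/(2μ) = 93.431396.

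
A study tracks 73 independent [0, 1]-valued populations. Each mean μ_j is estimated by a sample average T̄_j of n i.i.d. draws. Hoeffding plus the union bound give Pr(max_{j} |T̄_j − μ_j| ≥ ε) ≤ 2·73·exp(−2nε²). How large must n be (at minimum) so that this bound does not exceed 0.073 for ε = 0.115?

288

Need 2·73·exp(−2nε²) ≤ 0.073, i.e. exp(−2nε²) ≤ 0.073/146.
So 2nε² ≥ ln(146/0.073) = 7.600902.
Hence n ≥ 7.600902/(2·0.115²) = 287.369.
The smallest integer n is 288.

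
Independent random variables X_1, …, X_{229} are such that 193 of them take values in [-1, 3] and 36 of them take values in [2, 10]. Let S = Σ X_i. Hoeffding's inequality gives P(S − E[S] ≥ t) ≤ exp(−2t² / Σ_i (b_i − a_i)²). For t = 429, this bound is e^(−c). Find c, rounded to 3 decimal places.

Σ(b_i − a_i)² = 193·4² + 36·8² = 5392.
c = 2t² / 5392 = 2·429² / 5392 = 68.2645.

68.264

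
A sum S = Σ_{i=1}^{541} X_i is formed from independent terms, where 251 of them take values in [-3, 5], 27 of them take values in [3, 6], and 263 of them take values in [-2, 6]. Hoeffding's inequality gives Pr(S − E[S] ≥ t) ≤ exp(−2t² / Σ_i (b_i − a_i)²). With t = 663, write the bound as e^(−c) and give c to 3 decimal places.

26.529

Σ(b_i − a_i)² = 251·8² + 27·3² + 263·8² = 33139.
c = 2t² / 33139 = 2·663² / 33139 = 26.5288.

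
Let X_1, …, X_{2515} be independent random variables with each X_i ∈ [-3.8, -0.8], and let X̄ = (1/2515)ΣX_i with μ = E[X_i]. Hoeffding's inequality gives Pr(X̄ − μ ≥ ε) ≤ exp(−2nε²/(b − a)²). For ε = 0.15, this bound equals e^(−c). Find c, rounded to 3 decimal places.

12.575

c = 2nε²/(b − a)² = 2·2515·0.15² / 3² = 12.5750.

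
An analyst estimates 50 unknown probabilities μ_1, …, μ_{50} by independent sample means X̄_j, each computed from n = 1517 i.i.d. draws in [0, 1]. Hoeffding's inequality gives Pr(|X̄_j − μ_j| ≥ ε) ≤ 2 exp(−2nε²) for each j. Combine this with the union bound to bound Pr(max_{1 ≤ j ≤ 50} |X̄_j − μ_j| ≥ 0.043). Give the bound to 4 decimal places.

Per-experiment Hoeffding bound: 2·exp(−2·1517·0.043²) = 2·exp(−5.60987) = 0.0073231.
Union bound over 50 events: 50·0.0073231 = 0.36616.

0.3662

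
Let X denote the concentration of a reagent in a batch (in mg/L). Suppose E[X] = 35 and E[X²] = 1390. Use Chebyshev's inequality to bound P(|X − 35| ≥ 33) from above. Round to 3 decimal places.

Var(X) = E[X²] − (E[X])² = 1390 − 1225 = 165.
Chebyshev's inequality: P(|X − μ| ≥ t) ≤ Var(X)/t² = 165/1089 = 0.1515.

0.152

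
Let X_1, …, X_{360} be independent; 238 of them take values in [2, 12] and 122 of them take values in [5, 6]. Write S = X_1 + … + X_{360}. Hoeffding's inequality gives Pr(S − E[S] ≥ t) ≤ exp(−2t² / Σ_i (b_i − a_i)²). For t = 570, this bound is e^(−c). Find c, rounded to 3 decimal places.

Σ(b_i − a_i)² = 238·10² + 122·1² = 23922.
c = 2t² / 23922 = 2·570² / 23922 = 27.1633.

27.163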